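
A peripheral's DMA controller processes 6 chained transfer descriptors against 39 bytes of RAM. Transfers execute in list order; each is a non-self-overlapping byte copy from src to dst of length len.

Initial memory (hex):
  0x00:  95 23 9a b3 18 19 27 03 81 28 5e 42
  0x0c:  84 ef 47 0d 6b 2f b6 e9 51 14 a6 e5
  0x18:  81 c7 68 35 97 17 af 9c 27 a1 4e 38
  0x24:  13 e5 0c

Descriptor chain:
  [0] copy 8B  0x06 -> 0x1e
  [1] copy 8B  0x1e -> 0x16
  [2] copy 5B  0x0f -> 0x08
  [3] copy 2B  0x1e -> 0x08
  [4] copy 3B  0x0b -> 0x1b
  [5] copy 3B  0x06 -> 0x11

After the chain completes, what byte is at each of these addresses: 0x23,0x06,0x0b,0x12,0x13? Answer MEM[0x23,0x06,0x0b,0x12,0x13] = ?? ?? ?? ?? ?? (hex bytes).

MEM[0x23,0x06,0x0b,0x12,0x13] = 42 27 b6 03 27

  after D0: wrote 8B at 0x1e = 270381285e4284ef
  after D1: wrote 8B at 0x16 = 270381285e4284ef
  after D2: wrote 5B at 0x08 = 0d6b2fb6e9
  after D3: wrote 2B at 0x08 = 2703
  after D4: wrote 3B at 0x1b = b6e9ef
  after D5: wrote 3B at 0x11 = 270327
query mem[0x23]=0x42, mem[0x06]=0x27, mem[0x0b]=0xb6, mem[0x12]=0x03, mem[0x13]=0x27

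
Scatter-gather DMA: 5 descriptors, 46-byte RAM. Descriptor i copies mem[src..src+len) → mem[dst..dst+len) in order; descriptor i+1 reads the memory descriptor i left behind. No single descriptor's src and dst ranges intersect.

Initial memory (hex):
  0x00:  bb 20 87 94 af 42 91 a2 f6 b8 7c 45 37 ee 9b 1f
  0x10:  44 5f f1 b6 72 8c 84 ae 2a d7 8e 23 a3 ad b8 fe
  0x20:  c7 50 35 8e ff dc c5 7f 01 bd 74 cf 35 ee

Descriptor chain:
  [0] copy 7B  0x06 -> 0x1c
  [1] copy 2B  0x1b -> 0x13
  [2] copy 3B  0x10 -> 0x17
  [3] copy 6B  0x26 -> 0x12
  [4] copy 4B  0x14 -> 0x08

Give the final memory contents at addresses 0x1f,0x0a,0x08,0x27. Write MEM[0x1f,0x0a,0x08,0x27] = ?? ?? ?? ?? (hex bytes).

MEM[0x1f,0x0a,0x08,0x27] = b8 74 01 7f

  after D0: wrote 7B at 0x1c = 91a2f6b87c4537
  after D1: wrote 2B at 0x13 = 2391
  after D2: wrote 3B at 0x17 = 445ff1
  after D3: wrote 6B at 0x12 = c57f01bd74cf
  after D4: wrote 4B at 0x08 = 01bd74cf
query mem[0x1f]=0xb8, mem[0x0a]=0x74, mem[0x08]=0x01, mem[0x27]=0x7f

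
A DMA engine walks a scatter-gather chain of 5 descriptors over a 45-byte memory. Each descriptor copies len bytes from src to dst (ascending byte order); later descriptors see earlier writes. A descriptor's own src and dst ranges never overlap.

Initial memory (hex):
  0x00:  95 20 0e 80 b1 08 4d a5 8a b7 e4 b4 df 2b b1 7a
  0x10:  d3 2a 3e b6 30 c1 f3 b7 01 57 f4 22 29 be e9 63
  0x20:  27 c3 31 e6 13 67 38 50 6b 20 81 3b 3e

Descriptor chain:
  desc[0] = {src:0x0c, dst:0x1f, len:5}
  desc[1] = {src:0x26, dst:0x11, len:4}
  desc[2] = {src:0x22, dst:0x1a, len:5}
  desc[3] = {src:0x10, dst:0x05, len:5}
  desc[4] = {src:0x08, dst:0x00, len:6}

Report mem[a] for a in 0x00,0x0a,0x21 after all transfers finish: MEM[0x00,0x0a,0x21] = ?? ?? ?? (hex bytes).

MEM[0x00,0x0a,0x21] = 6b e4 b1

#0 dst[0x1f+5] := {0xdf,0x2b,0xb1,0x7a,0xd3}
#1 dst[0x11+4] := {0x38,0x50,0x6b,0x20}
#2 dst[0x1a+5] := {0x7a,0xd3,0x13,0x67,0x38}
#3 dst[0x05+5] := {0xd3,0x38,0x50,0x6b,0x20}
#4 dst[0x00+6] := {0x6b,0x20,0xe4,0xb4,0xdf,0x2b}
query mem[0x00]=0x6b, mem[0x0a]=0xe4, mem[0x21]=0xb1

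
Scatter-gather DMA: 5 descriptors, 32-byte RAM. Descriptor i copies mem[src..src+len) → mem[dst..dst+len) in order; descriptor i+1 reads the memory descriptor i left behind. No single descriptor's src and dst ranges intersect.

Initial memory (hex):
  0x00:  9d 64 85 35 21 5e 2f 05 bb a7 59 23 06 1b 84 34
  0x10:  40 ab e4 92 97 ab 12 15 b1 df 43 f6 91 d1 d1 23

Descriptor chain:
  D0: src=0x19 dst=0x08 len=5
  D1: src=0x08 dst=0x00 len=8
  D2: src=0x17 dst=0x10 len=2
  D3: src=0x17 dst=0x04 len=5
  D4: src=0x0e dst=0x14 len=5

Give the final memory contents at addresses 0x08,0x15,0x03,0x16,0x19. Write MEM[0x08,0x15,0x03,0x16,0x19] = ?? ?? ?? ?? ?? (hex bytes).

  after D0: wrote 5B at 0x08 = df43f691d1
  after D1: wrote 8B at 0x00 = df43f691d11b8434
  after D2: wrote 2B at 0x10 = 15b1
  after D3: wrote 5B at 0x04 = 15b1df43f6
  after D4: wrote 5B at 0x14 = 843415b1e4
query mem[0x08]=0xf6, mem[0x15]=0x34, mem[0x03]=0x91, mem[0x16]=0x15, mem[0x19]=0xdf

MEM[0x08,0x15,0x03,0x16,0x19] = f6 34 91 15 df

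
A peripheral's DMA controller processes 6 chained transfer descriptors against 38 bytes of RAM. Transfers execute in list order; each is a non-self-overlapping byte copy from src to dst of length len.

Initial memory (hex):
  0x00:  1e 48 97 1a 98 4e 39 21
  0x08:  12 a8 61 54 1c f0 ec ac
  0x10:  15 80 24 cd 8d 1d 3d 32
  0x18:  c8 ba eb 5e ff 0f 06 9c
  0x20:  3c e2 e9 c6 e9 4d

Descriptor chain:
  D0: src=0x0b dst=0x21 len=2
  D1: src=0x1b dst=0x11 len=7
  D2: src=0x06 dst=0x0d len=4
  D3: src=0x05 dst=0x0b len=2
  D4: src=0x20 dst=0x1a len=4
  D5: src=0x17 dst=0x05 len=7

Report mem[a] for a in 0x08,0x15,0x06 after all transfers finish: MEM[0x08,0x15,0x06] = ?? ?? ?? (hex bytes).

  after D0: wrote 2B at 0x21 = 541c
  after D1: wrote 7B at 0x11 = 5eff0f069c3c54
  after D2: wrote 4B at 0x0d = 392112a8
  after D3: wrote 2B at 0x0b = 4e39
  after D4: wrote 4B at 0x1a = 3c541cc6
  after D5: wrote 7B at 0x05 = 54c8ba3c541cc6
query mem[0x08]=0x3c, mem[0x15]=0x9c, mem[0x06]=0xc8

MEM[0x08,0x15,0x06] = 3c 9c c8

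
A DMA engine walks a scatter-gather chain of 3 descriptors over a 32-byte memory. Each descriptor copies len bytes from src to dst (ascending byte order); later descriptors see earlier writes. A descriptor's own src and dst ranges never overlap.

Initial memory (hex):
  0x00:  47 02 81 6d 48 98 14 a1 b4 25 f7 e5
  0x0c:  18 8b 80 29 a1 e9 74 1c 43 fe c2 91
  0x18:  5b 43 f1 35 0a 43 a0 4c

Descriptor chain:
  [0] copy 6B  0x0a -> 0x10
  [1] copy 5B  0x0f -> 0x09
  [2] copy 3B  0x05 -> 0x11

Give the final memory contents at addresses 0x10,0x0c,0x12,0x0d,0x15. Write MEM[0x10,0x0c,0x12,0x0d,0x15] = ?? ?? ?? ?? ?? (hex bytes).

MEM[0x10,0x0c,0x12,0x0d,0x15] = f7 18 14 8b 29

[0] 0x0a->0x10 len=6 : f7 e5 18 8b 80 29
[1] 0x0f->0x09 len=5 : 29 f7 e5 18 8b
[2] 0x05->0x11 len=3 : 98 14 a1
query mem[0x10]=0xf7, mem[0x0c]=0x18, mem[0x12]=0x14, mem[0x0d]=0x8b, mem[0x15]=0x29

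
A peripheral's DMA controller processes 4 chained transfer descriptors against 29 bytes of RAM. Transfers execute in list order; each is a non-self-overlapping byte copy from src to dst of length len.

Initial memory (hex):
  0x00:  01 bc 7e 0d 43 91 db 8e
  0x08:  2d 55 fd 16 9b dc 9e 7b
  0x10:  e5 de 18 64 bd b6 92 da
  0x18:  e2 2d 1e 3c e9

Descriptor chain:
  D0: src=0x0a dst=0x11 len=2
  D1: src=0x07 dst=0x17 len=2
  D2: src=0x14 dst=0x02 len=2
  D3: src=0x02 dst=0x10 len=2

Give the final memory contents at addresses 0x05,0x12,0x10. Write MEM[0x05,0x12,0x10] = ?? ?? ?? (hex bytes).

MEM[0x05,0x12,0x10] = 91 16 bd

D0: mem[0x11..0x12] <- [fd 16]
D1: mem[0x17..0x18] <- [8e 2d]
D2: mem[0x02..0x03] <- [bd b6]
D3: mem[0x10..0x11] <- [bd b6]
query mem[0x05]=0x91, mem[0x12]=0x16, mem[0x10]=0xbd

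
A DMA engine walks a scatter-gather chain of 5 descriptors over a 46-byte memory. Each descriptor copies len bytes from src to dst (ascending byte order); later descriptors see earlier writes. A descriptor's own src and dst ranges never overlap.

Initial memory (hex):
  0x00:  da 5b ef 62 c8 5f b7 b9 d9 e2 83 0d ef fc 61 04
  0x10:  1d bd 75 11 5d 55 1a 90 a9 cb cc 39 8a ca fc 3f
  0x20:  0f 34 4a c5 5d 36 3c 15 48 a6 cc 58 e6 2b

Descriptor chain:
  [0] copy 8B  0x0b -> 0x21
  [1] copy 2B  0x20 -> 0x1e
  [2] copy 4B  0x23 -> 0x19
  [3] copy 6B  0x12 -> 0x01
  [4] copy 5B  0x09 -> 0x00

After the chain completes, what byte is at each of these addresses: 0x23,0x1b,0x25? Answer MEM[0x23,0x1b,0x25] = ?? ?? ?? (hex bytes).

  after D0: wrote 8B at 0x21 = 0deffc61041dbd75
  after D1: wrote 2B at 0x1e = 0f0d
  after D2: wrote 4B at 0x19 = fc61041d
  after D3: wrote 6B at 0x01 = 75115d551a90
  after D4: wrote 5B at 0x00 = e2830deffc
query mem[0x23]=0xfc, mem[0x1b]=0x04, mem[0x25]=0x04

MEM[0x23,0x1b,0x25] = fc 04 04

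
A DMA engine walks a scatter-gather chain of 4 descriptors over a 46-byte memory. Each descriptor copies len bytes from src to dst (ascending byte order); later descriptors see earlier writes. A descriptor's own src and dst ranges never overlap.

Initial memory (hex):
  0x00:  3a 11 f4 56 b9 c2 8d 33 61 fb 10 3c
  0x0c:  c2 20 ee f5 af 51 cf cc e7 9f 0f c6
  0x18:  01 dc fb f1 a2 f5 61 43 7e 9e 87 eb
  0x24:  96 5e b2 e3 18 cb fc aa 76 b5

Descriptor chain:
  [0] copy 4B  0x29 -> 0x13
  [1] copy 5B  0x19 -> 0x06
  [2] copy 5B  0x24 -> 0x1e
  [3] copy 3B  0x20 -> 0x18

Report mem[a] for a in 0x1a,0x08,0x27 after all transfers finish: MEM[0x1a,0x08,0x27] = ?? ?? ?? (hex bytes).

[0] 0x29->0x13 len=4 : cb fc aa 76
[1] 0x19->0x06 len=5 : dc fb f1 a2 f5
[2] 0x24->0x1e len=5 : 96 5e b2 e3 18
[3] 0x20->0x18 len=3 : b2 e3 18
query mem[0x1a]=0x18, mem[0x08]=0xf1, mem[0x27]=0xe3

MEM[0x1a,0x08,0x27] = 18 f1 e3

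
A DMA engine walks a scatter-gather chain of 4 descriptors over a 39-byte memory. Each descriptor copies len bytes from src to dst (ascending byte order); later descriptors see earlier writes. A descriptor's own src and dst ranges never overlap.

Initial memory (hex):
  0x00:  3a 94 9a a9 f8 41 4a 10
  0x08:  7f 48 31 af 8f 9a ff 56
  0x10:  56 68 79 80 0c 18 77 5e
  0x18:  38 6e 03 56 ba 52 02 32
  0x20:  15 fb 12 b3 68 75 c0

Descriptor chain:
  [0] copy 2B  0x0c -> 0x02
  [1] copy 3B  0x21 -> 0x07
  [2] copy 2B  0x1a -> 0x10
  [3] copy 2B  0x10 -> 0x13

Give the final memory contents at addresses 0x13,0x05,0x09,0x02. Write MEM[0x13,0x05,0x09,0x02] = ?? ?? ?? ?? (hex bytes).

D0: mem[0x02..0x03] <- [8f 9a]
D1: mem[0x07..0x09] <- [fb 12 b3]
D2: mem[0x10..0x11] <- [03 56]
D3: mem[0x13..0x14] <- [03 56]
query mem[0x13]=0x03, mem[0x05]=0x41, mem[0x09]=0xb3, mem[0x02]=0x8f

MEM[0x13,0x05,0x09,0x02] = 03 41 b3 8f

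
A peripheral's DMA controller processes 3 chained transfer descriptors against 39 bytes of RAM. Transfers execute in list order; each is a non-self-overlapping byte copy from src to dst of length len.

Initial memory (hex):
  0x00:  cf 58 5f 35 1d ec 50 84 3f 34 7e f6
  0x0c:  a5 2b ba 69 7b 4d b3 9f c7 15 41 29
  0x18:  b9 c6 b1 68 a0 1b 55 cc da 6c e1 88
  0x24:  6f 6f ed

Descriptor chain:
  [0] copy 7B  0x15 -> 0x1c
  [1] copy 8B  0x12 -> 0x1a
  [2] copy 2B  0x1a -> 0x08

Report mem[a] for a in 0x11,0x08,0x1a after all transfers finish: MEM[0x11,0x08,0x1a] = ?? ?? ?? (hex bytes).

[0] 0x15->0x1c len=7 : 15 41 29 b9 c6 b1 68
[1] 0x12->0x1a len=8 : b3 9f c7 15 41 29 b9 c6
[2] 0x1a->0x08 len=2 : b3 9f
query mem[0x11]=0x4d, mem[0x08]=0xb3, mem[0x1a]=0xb3

MEM[0x11,0x08,0x1a] = 4d b3 b3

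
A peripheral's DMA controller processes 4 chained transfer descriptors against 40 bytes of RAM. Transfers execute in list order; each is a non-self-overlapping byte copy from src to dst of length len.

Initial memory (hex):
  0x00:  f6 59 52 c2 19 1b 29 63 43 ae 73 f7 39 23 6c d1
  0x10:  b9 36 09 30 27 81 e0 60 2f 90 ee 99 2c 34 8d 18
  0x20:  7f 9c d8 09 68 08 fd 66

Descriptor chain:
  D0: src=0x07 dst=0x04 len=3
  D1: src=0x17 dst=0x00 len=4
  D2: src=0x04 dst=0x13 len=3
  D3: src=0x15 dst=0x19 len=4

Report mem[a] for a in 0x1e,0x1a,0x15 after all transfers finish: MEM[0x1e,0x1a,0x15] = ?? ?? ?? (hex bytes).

  after D0: wrote 3B at 0x04 = 6343ae
  after D1: wrote 4B at 0x00 = 602f90ee
  after D2: wrote 3B at 0x13 = 6343ae
  after D3: wrote 4B at 0x19 = aee0602f
query mem[0x1e]=0x8d, mem[0x1a]=0xe0, mem[0x15]=0xae

MEM[0x1e,0x1a,0x15] = 8d e0 ae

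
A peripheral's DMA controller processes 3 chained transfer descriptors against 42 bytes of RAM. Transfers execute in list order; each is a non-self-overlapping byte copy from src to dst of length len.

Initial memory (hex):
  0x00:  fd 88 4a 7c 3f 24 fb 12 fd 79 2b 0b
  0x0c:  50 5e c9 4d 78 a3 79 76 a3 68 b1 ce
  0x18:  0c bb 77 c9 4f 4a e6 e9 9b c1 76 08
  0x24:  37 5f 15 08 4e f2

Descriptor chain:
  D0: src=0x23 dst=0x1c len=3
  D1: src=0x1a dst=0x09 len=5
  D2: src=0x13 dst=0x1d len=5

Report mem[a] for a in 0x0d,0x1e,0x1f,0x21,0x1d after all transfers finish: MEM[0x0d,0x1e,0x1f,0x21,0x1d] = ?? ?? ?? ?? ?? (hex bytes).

MEM[0x0d,0x1e,0x1f,0x21,0x1d] = 5f a3 68 ce 76

[0] 0x23->0x1c len=3 : 08 37 5f
[1] 0x1a->0x09 len=5 : 77 c9 08 37 5f
[2] 0x13->0x1d len=5 : 76 a3 68 b1 ce
query mem[0x0d]=0x5f, mem[0x1e]=0xa3, mem[0x1f]=0x68, mem[0x21]=0xce, mem[0x1d]=0x76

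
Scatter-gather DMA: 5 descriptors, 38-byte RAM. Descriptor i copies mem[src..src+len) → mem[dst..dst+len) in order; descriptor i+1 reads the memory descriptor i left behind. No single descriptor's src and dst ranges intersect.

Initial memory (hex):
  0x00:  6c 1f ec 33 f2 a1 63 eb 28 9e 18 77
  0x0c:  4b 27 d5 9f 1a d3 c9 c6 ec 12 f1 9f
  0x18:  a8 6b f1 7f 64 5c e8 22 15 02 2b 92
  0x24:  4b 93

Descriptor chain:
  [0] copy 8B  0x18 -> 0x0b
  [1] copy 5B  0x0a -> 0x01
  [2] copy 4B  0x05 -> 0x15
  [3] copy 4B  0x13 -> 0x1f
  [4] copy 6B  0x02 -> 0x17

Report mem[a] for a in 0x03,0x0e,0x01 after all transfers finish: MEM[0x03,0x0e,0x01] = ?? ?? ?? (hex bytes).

  after D0: wrote 8B at 0x0b = a86bf17f645ce822
  after D1: wrote 5B at 0x01 = 18a86bf17f
  after D2: wrote 4B at 0x15 = 7f63eb28
  after D3: wrote 4B at 0x1f = c6ec7f63
  after D4: wrote 6B at 0x17 = a86bf17f63eb
query mem[0x03]=0x6b, mem[0x0e]=0x7f, mem[0x01]=0x18

MEM[0x03,0x0e,0x01] = 6b 7f 18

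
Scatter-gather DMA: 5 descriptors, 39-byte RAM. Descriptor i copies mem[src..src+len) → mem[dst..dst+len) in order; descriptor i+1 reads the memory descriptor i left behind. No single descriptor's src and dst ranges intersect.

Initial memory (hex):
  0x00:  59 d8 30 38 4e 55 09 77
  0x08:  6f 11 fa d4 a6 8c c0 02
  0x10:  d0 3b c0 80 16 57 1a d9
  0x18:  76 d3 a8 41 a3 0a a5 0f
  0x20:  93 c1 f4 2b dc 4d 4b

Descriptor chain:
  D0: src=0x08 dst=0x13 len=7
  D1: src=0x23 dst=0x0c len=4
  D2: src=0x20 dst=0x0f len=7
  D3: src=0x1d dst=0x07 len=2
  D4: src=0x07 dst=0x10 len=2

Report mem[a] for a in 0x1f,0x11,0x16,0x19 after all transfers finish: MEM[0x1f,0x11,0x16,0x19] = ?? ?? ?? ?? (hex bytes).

#0 dst[0x13+7] := {0x6f,0x11,0xfa,0xd4,0xa6,0x8c,0xc0}
#1 dst[0x0c+4] := {0x2b,0xdc,0x4d,0x4b}
#2 dst[0x0f+7] := {0x93,0xc1,0xf4,0x2b,0xdc,0x4d,0x4b}
#3 dst[0x07+2] := {0x0a,0xa5}
#4 dst[0x10+2] := {0x0a,0xa5}
query mem[0x1f]=0x0f, mem[0x11]=0xa5, mem[0x16]=0xd4, mem[0x19]=0xc0

MEM[0x1f,0x11,0x16,0x19] = 0f a5 d4 c0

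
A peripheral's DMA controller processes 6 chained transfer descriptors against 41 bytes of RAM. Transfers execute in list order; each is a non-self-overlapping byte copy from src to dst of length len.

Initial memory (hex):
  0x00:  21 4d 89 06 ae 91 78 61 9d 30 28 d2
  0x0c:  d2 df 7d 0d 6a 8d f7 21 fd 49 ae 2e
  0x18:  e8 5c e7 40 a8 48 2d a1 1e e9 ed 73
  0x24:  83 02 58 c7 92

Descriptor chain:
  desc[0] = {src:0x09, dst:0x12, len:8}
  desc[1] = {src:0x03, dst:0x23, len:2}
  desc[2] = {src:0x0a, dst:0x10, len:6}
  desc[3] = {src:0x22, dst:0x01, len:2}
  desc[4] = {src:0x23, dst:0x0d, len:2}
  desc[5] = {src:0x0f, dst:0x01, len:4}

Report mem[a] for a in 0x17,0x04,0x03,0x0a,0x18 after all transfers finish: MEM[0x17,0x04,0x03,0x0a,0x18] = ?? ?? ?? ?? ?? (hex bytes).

MEM[0x17,0x04,0x03,0x0a,0x18] = 7d d2 d2 28 0d

D0: mem[0x12..0x19] <- [30 28 d2 d2 df 7d 0d 6a]
D1: mem[0x23..0x24] <- [06 ae]
D2: mem[0x10..0x15] <- [28 d2 d2 df 7d 0d]
D3: mem[0x01..0x02] <- [ed 06]
D4: mem[0x0d..0x0e] <- [06 ae]
D5: mem[0x01..0x04] <- [0d 28 d2 d2]
query mem[0x17]=0x7d, mem[0x04]=0xd2, mem[0x03]=0xd2, mem[0x0a]=0x28, mem[0x18]=0x0d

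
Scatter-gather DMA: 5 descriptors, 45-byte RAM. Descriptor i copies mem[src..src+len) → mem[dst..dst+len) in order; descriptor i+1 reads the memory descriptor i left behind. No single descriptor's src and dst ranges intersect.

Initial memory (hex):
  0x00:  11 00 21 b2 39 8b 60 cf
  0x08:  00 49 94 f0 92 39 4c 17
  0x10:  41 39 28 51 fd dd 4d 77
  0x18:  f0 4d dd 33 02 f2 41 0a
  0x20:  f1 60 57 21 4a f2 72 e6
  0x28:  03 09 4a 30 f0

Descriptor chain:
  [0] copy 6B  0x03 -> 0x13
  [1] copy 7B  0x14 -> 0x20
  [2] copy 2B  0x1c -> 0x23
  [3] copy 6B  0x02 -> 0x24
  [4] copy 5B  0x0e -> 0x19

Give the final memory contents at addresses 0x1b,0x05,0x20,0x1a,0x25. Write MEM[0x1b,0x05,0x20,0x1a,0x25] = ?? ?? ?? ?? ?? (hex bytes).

[0] 0x03->0x13 len=6 : b2 39 8b 60 cf 00
[1] 0x14->0x20 len=7 : 39 8b 60 cf 00 4d dd
[2] 0x1c->0x23 len=2 : 02 f2
[3] 0x02->0x24 len=6 : 21 b2 39 8b 60 cf
[4] 0x0e->0x19 len=5 : 4c 17 41 39 28
query mem[0x1b]=0x41, mem[0x05]=0x8b, mem[0x20]=0x39, mem[0x1a]=0x17, mem[0x25]=0xb2

MEM[0x1b,0x05,0x20,0x1a,0x25] = 41 8b 39 17 b2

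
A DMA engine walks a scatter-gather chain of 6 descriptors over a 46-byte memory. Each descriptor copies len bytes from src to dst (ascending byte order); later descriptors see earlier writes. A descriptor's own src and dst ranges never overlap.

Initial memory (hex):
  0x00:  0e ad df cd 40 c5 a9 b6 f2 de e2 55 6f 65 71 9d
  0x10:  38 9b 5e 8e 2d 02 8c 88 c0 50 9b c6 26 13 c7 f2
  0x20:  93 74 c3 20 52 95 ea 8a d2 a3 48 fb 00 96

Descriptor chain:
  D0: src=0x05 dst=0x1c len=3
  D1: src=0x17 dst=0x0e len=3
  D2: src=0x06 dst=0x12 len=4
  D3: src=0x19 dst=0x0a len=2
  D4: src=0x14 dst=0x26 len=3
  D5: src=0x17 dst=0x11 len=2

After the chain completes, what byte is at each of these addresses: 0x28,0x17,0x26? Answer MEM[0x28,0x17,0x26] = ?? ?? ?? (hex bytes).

MEM[0x28,0x17,0x26] = 8c 88 f2

#0 dst[0x1c+3] := {0xc5,0xa9,0xb6}
#1 dst[0x0e+3] := {0x88,0xc0,0x50}
#2 dst[0x12+4] := {0xa9,0xb6,0xf2,0xde}
#3 dst[0x0a+2] := {0x50,0x9b}
#4 dst[0x26+3] := {0xf2,0xde,0x8c}
#5 dst[0x11+2] := {0x88,0xc0}
query mem[0x28]=0x8c, mem[0x17]=0x88, mem[0x26]=0xf2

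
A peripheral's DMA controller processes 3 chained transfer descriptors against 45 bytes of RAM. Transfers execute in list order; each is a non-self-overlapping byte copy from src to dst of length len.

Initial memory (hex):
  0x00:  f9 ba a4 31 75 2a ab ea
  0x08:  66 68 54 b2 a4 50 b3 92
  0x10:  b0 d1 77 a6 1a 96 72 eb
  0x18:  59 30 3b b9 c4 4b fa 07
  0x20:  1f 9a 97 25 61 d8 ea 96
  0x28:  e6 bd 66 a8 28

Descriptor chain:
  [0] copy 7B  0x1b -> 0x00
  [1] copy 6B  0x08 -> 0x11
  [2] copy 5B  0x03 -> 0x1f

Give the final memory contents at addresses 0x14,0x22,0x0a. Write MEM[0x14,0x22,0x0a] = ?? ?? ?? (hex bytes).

MEM[0x14,0x22,0x0a] = b2 9a 54

D0: mem[0x00..0x06] <- [b9 c4 4b fa 07 1f 9a]
D1: mem[0x11..0x16] <- [66 68 54 b2 a4 50]
D2: mem[0x1f..0x23] <- [fa 07 1f 9a ea]
query mem[0x14]=0xb2, mem[0x22]=0x9a, mem[0x0a]=0x54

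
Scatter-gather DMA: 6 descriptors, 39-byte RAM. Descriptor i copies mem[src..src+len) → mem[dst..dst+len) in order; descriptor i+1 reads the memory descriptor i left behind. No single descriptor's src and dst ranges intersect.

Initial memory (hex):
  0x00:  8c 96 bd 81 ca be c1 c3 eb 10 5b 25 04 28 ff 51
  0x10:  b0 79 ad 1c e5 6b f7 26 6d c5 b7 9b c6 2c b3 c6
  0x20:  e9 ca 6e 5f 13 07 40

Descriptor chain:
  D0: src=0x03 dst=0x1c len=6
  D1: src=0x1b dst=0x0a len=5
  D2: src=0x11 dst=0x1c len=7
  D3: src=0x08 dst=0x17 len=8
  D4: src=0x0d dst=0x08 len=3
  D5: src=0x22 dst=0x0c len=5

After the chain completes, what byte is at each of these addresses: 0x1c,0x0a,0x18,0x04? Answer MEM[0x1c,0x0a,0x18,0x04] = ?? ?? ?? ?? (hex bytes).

MEM[0x1c,0x0a,0x18,0x04] = be 51 10 ca

[0] 0x03->0x1c len=6 : 81 ca be c1 c3 eb
[1] 0x1b->0x0a len=5 : 9b 81 ca be c1
[2] 0x11->0x1c len=7 : 79 ad 1c e5 6b f7 26
[3] 0x08->0x17 len=8 : eb 10 9b 81 ca be c1 51
[4] 0x0d->0x08 len=3 : be c1 51
[5] 0x22->0x0c len=5 : 26 5f 13 07 40
query mem[0x1c]=0xbe, mem[0x0a]=0x51, mem[0x18]=0x10, mem[0x04]=0xca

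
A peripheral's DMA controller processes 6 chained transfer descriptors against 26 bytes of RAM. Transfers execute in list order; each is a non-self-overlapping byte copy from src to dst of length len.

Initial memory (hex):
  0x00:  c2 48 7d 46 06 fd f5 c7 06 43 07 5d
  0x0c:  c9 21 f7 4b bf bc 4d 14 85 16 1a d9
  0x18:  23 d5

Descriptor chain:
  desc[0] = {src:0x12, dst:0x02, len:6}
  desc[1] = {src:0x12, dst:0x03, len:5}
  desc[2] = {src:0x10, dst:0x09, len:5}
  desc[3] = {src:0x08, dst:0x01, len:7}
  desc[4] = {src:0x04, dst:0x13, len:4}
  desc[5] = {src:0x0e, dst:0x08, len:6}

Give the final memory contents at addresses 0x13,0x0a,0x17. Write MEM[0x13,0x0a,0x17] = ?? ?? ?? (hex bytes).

D0: mem[0x02..0x07] <- [4d 14 85 16 1a d9]
D1: mem[0x03..0x07] <- [4d 14 85 16 1a]
D2: mem[0x09..0x0d] <- [bf bc 4d 14 85]
D3: mem[0x01..0x07] <- [06 bf bc 4d 14 85 f7]
D4: mem[0x13..0x16] <- [4d 14 85 f7]
D5: mem[0x08..0x0d] <- [f7 4b bf bc 4d 4d]
query mem[0x13]=0x4d, mem[0x0a]=0xbf, mem[0x17]=0xd9

MEM[0x13,0x0a,0x17] = 4d bf d9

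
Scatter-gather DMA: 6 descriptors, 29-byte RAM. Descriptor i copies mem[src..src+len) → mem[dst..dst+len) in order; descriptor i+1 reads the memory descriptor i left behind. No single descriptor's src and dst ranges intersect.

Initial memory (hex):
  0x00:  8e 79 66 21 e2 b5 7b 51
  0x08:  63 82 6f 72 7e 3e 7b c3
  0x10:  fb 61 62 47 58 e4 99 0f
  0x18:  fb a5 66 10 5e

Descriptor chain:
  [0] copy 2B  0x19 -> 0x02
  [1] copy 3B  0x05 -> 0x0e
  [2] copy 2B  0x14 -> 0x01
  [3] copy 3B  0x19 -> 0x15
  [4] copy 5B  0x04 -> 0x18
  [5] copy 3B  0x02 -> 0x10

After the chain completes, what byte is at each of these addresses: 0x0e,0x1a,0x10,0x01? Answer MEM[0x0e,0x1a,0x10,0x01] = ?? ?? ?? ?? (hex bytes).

[0] 0x19->0x02 len=2 : a5 66
[1] 0x05->0x0e len=3 : b5 7b 51
[2] 0x14->0x01 len=2 : 58 e4
[3] 0x19->0x15 len=3 : a5 66 10
[4] 0x04->0x18 len=5 : e2 b5 7b 51 63
[5] 0x02->0x10 len=3 : e4 66 e2
query mem[0x0e]=0xb5, mem[0x1a]=0x7b, mem[0x10]=0xe4, mem[0x01]=0x58

MEM[0x0e,0x1a,0x10,0x01] = b5 7b e4 58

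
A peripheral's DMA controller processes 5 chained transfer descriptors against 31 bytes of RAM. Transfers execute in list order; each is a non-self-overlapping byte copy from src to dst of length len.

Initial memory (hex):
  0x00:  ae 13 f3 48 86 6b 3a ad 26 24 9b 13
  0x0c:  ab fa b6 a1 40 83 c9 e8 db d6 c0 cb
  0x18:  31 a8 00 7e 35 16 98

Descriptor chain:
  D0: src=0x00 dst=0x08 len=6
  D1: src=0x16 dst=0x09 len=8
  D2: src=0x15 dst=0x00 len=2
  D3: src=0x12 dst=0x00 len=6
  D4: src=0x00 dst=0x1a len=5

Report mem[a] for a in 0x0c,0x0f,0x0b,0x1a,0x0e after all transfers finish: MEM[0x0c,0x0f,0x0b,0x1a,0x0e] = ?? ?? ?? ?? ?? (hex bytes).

#0 dst[0x08+6] := {0xae,0x13,0xf3,0x48,0x86,0x6b}
#1 dst[0x09+8] := {0xc0,0xcb,0x31,0xa8,0x00,0x7e,0x35,0x16}
#2 dst[0x00+2] := {0xd6,0xc0}
#3 dst[0x00+6] := {0xc9,0xe8,0xdb,0xd6,0xc0,0xcb}
#4 dst[0x1a+5] := {0xc9,0xe8,0xdb,0xd6,0xc0}
query mem[0x0c]=0xa8, mem[0x0f]=0x35, mem[0x0b]=0x31, mem[0x1a]=0xc9, mem[0x0e]=0x7e

MEM[0x0c,0x0f,0x0b,0x1a,0x0e] = a8 35 31 c9 7e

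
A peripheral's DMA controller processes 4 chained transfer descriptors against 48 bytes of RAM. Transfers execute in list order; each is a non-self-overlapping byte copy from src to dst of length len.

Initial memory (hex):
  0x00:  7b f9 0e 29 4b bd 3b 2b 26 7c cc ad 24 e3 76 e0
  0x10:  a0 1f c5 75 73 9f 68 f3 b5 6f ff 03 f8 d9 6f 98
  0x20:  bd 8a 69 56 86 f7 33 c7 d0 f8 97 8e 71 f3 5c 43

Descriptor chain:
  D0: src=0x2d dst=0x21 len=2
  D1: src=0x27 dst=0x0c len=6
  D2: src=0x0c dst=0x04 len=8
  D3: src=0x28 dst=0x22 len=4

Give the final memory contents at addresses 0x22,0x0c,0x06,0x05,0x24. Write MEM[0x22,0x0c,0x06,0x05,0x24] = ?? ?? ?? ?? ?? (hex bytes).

MEM[0x22,0x0c,0x06,0x05,0x24] = d0 c7 f8 d0 97

D0: mem[0x21..0x22] <- [f3 5c]
D1: mem[0x0c..0x11] <- [c7 d0 f8 97 8e 71]
D2: mem[0x04..0x0b] <- [c7 d0 f8 97 8e 71 c5 75]
D3: mem[0x22..0x25] <- [d0 f8 97 8e]
query mem[0x22]=0xd0, mem[0x0c]=0xc7, mem[0x06]=0xf8, mem[0x05]=0xd0, mem[0x24]=0x97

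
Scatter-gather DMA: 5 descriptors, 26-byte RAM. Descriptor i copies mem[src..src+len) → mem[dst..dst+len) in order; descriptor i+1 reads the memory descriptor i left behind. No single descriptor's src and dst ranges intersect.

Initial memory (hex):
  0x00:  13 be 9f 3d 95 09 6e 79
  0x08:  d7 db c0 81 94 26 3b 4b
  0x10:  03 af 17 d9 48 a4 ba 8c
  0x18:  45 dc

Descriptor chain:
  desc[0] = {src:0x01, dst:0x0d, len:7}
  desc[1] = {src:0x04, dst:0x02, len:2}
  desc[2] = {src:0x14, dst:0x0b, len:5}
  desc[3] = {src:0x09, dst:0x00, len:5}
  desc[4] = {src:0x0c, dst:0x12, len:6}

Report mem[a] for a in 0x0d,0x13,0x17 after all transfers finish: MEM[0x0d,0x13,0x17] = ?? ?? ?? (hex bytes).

MEM[0x0d,0x13,0x17] = ba ba 09

D0: mem[0x0d..0x13] <- [be 9f 3d 95 09 6e 79]
D1: mem[0x02..0x03] <- [95 09]
D2: mem[0x0b..0x0f] <- [48 a4 ba 8c 45]
D3: mem[0x00..0x04] <- [db c0 48 a4 ba]
D4: mem[0x12..0x17] <- [a4 ba 8c 45 95 09]
query mem[0x0d]=0xba, mem[0x13]=0xba, mem[0x17]=0x09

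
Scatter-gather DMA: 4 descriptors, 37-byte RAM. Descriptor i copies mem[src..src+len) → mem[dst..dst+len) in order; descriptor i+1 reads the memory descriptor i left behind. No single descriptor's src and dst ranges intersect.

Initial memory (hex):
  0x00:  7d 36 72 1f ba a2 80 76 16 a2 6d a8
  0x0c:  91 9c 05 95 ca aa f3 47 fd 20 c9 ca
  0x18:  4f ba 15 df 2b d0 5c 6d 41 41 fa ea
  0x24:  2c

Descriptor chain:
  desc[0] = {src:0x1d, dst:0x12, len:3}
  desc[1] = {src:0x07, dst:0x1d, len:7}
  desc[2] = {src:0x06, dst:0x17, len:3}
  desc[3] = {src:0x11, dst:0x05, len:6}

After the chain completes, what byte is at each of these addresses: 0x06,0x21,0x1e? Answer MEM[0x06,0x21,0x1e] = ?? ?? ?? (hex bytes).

MEM[0x06,0x21,0x1e] = d0 a8 16

[0] 0x1d->0x12 len=3 : d0 5c 6d
[1] 0x07->0x1d len=7 : 76 16 a2 6d a8 91 9c
[2] 0x06->0x17 len=3 : 80 76 16
[3] 0x11->0x05 len=6 : aa d0 5c 6d 20 c9
query mem[0x06]=0xd0, mem[0x21]=0xa8, mem[0x1e]=0x16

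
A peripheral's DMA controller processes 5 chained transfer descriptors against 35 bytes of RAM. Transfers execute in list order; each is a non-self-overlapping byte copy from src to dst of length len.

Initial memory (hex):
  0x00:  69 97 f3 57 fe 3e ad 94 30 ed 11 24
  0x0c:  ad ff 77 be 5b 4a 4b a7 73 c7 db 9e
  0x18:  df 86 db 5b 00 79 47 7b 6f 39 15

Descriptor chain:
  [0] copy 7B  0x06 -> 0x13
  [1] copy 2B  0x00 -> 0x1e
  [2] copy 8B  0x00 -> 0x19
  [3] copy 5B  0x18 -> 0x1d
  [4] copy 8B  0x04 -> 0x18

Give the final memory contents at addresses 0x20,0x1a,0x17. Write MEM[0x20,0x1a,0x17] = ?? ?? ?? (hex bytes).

MEM[0x20,0x1a,0x17] = f3 ad 11

#0 dst[0x13+7] := {0xad,0x94,0x30,0xed,0x11,0x24,0xad}
#1 dst[0x1e+2] := {0x69,0x97}
#2 dst[0x19+8] := {0x69,0x97,0xf3,0x57,0xfe,0x3e,0xad,0x94}
#3 dst[0x1d+5] := {0x24,0x69,0x97,0xf3,0x57}
#4 dst[0x18+8] := {0xfe,0x3e,0xad,0x94,0x30,0xed,0x11,0x24}
query mem[0x20]=0xf3, mem[0x1a]=0xad, mem[0x17]=0x11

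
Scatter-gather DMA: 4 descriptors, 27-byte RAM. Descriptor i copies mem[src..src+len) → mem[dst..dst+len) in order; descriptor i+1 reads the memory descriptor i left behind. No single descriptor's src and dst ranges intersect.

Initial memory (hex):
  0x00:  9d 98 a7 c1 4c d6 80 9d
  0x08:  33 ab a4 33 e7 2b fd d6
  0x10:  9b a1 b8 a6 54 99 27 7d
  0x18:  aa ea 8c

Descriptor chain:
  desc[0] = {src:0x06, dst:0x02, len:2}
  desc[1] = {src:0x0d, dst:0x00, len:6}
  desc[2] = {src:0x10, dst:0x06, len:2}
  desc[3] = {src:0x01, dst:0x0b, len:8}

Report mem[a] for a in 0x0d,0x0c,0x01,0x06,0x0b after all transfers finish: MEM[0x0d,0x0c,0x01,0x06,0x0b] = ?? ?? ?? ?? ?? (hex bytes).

MEM[0x0d,0x0c,0x01,0x06,0x0b] = 9b d6 fd 9b fd

D0: mem[0x02..0x03] <- [80 9d]
D1: mem[0x00..0x05] <- [2b fd d6 9b a1 b8]
D2: mem[0x06..0x07] <- [9b a1]
D3: mem[0x0b..0x12] <- [fd d6 9b a1 b8 9b a1 33]
query mem[0x0d]=0x9b, mem[0x0c]=0xd6, mem[0x01]=0xfd, mem[0x06]=0x9b, mem[0x0b]=0xfd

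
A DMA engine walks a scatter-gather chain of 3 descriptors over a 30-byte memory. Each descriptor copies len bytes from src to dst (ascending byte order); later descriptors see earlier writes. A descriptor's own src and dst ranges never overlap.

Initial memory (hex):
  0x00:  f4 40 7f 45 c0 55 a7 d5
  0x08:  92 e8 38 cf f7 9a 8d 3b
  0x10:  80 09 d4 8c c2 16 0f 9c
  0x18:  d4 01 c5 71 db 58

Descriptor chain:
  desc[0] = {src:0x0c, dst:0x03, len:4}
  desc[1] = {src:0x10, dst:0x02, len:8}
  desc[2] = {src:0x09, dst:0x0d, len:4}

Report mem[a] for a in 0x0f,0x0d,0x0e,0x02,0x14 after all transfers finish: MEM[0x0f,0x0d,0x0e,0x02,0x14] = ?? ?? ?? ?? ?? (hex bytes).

MEM[0x0f,0x0d,0x0e,0x02,0x14] = cf 9c 38 80 c2

[0] 0x0c->0x03 len=4 : f7 9a 8d 3b
[1] 0x10->0x02 len=8 : 80 09 d4 8c c2 16 0f 9c
[2] 0x09->0x0d len=4 : 9c 38 cf f7
query mem[0x0f]=0xcf, mem[0x0d]=0x9c, mem[0x0e]=0x38, mem[0x02]=0x80, mem[0x14]=0xc2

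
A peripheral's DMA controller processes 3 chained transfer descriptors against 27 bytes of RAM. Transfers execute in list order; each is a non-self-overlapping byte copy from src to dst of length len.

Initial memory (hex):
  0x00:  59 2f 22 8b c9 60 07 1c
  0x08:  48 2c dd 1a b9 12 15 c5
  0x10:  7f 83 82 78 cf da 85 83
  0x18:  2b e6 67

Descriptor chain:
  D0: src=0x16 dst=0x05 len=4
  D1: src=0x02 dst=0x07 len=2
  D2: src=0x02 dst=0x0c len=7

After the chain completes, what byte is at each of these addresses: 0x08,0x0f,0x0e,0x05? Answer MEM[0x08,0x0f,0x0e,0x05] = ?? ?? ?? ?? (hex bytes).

#0 dst[0x05+4] := {0x85,0x83,0x2b,0xe6}
#1 dst[0x07+2] := {0x22,0x8b}
#2 dst[0x0c+7] := {0x22,0x8b,0xc9,0x85,0x83,0x22,0x8b}
query mem[0x08]=0x8b, mem[0x0f]=0x85, mem[0x0e]=0xc9, mem[0x05]=0x85

MEM[0x08,0x0f,0x0e,0x05] = 8b 85 c9 85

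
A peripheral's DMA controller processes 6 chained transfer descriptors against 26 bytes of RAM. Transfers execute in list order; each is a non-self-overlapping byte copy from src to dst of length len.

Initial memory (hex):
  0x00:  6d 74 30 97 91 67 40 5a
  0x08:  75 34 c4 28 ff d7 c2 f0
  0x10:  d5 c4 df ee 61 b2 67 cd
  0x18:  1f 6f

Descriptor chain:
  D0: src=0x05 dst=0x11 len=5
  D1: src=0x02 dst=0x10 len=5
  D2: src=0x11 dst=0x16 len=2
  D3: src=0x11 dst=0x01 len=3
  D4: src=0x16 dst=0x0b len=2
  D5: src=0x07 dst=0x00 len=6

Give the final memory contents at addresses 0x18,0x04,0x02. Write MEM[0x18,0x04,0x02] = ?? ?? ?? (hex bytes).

D0: mem[0x11..0x15] <- [67 40 5a 75 34]
D1: mem[0x10..0x14] <- [30 97 91 67 40]
D2: mem[0x16..0x17] <- [97 91]
D3: mem[0x01..0x03] <- [97 91 67]
D4: mem[0x0b..0x0c] <- [97 91]
D5: mem[0x00..0x05] <- [5a 75 34 c4 97 91]
query mem[0x18]=0x1f, mem[0x04]=0x97, mem[0x02]=0x34

MEM[0x18,0x04,0x02] = 1f 97 34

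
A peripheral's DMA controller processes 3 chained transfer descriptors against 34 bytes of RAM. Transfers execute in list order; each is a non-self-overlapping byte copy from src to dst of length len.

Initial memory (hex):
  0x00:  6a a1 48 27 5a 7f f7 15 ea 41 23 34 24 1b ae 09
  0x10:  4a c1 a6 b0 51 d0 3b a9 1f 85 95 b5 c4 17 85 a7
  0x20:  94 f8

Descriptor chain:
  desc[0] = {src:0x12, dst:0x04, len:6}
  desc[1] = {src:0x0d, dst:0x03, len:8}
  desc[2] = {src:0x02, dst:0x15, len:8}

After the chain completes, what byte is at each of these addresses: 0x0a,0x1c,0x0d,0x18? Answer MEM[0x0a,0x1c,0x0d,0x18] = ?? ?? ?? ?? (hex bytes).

MEM[0x0a,0x1c,0x0d,0x18] = 51 b0 1b 09

  after D0: wrote 6B at 0x04 = a6b051d03ba9
  after D1: wrote 8B at 0x03 = 1bae094ac1a6b051
  after D2: wrote 8B at 0x15 = 481bae094ac1a6b0
query mem[0x0a]=0x51, mem[0x1c]=0xb0, mem[0x0d]=0x1b, mem[0x18]=0x09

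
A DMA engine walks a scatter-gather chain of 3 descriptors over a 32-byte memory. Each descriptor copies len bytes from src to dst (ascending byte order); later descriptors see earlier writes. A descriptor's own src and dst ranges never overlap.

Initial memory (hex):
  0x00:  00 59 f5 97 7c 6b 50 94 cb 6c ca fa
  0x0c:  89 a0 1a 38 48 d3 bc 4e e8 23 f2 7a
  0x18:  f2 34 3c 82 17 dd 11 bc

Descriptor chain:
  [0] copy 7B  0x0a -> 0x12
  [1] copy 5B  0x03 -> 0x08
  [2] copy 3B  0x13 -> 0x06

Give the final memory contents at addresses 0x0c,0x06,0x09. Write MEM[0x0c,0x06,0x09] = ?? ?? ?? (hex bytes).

MEM[0x0c,0x06,0x09] = 94 fa 7c

#0 dst[0x12+7] := {0xca,0xfa,0x89,0xa0,0x1a,0x38,0x48}
#1 dst[0x08+5] := {0x97,0x7c,0x6b,0x50,0x94}
#2 dst[0x06+3] := {0xfa,0x89,0xa0}
query mem[0x0c]=0x94, mem[0x06]=0xfa, mem[0x09]=0x7c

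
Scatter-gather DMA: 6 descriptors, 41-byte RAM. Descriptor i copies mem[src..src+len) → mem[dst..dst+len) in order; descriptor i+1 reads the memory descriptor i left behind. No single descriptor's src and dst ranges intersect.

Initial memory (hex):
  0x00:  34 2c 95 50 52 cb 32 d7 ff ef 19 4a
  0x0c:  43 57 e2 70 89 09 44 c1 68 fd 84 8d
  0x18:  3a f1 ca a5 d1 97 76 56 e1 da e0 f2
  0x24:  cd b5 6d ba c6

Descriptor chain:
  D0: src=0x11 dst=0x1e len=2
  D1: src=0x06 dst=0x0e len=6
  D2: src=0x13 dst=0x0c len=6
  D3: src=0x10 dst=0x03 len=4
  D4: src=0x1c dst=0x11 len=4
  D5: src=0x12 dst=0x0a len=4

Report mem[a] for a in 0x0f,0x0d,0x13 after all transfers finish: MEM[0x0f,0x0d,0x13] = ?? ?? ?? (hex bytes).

MEM[0x0f,0x0d,0x13] = 84 fd 09

[0] 0x11->0x1e len=2 : 09 44
[1] 0x06->0x0e len=6 : 32 d7 ff ef 19 4a
[2] 0x13->0x0c len=6 : 4a 68 fd 84 8d 3a
[3] 0x10->0x03 len=4 : 8d 3a 19 4a
[4] 0x1c->0x11 len=4 : d1 97 09 44
[5] 0x12->0x0a len=4 : 97 09 44 fd
query mem[0x0f]=0x84, mem[0x0d]=0xfd, mem[0x13]=0x09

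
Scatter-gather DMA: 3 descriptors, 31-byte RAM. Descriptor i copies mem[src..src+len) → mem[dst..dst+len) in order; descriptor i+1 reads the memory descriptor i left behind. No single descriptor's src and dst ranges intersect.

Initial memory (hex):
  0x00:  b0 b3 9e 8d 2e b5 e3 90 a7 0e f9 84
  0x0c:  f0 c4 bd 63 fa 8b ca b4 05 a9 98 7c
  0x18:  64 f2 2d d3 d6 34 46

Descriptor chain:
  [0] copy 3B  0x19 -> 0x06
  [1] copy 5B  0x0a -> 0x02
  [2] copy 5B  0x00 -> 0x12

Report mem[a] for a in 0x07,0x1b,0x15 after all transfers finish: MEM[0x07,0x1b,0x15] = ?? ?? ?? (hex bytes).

MEM[0x07,0x1b,0x15] = 2d d3 84

D0: mem[0x06..0x08] <- [f2 2d d3]
D1: mem[0x02..0x06] <- [f9 84 f0 c4 bd]
D2: mem[0x12..0x16] <- [b0 b3 f9 84 f0]
query mem[0x07]=0x2d, mem[0x1b]=0xd3, mem[0x15]=0x84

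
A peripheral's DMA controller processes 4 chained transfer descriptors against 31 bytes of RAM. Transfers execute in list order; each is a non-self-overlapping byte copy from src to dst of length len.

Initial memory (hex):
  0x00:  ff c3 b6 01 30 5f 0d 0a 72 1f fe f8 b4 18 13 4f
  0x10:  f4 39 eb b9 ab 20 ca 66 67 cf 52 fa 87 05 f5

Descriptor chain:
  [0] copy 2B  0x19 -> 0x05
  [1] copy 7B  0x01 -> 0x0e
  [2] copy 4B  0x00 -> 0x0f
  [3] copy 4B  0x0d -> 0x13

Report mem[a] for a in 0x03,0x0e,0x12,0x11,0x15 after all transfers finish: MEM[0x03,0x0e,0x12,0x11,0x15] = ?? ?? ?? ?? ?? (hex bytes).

MEM[0x03,0x0e,0x12,0x11,0x15] = 01 c3 01 b6 ff

  after D0: wrote 2B at 0x05 = cf52
  after D1: wrote 7B at 0x0e = c3b60130cf520a
  after D2: wrote 4B at 0x0f = ffc3b601
  after D3: wrote 4B at 0x13 = 18c3ffc3
query mem[0x03]=0x01, mem[0x0e]=0xc3, mem[0x12]=0x01, mem[0x11]=0xb6, mem[0x15]=0xff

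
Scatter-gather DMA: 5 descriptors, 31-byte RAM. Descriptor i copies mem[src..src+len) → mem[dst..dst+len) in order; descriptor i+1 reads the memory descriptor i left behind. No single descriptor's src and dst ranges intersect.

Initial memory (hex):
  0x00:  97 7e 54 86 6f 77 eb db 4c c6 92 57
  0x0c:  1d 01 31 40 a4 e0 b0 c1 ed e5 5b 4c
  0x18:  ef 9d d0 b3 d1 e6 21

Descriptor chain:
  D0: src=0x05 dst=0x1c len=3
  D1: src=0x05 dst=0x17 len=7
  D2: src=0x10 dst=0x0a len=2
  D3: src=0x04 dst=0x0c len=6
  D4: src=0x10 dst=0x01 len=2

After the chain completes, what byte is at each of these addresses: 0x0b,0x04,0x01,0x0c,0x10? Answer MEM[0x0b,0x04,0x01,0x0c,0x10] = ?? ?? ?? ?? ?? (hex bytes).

  after D0: wrote 3B at 0x1c = 77ebdb
  after D1: wrote 7B at 0x17 = 77ebdb4cc69257
  after D2: wrote 2B at 0x0a = a4e0
  after D3: wrote 6B at 0x0c = 6f77ebdb4cc6
  after D4: wrote 2B at 0x01 = 4cc6
query mem[0x0b]=0xe0, mem[0x04]=0x6f, mem[0x01]=0x4c, mem[0x0c]=0x6f, mem[0x10]=0x4c

MEM[0x0b,0x04,0x01,0x0c,0x10] = e0 6f 4c 6f 4c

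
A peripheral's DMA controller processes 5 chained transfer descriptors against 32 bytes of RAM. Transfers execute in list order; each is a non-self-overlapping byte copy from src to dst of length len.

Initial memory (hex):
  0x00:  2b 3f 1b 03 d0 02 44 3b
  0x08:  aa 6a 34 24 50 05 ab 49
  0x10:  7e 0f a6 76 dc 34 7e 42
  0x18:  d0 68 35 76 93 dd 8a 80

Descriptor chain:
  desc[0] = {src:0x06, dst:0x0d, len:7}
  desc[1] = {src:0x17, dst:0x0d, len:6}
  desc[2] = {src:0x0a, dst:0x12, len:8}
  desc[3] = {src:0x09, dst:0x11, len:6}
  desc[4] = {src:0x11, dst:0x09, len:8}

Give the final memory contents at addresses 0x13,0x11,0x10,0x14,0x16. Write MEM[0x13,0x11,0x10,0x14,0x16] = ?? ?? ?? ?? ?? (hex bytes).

MEM[0x13,0x11,0x10,0x14,0x16] = 24 6a 35 50 d0

  after D0: wrote 7B at 0x0d = 443baa6a342450
  after D1: wrote 6B at 0x0d = 42d068357693
  after D2: wrote 8B at 0x12 = 34245042d0683576
  after D3: wrote 6B at 0x11 = 6a34245042d0
  after D4: wrote 8B at 0x09 = 6a34245042d06835
query mem[0x13]=0x24, mem[0x11]=0x6a, mem[0x10]=0x35, mem[0x14]=0x50, mem[0x16]=0xd0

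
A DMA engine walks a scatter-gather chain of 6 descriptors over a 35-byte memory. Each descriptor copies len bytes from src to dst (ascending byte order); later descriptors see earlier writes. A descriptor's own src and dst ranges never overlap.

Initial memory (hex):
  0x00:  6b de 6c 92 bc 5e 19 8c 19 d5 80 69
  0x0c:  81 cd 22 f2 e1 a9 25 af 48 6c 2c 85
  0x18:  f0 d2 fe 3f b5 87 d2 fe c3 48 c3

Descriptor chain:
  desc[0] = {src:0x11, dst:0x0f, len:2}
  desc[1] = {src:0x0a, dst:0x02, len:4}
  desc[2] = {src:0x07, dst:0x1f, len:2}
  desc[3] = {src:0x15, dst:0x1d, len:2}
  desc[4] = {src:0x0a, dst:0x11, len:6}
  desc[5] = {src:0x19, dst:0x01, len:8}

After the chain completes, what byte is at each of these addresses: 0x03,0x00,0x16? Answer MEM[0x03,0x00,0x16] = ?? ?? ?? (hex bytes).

MEM[0x03,0x00,0x16] = 3f 6b a9

D0: mem[0x0f..0x10] <- [a9 25]
D1: mem[0x02..0x05] <- [80 69 81 cd]
D2: mem[0x1f..0x20] <- [8c 19]
D3: mem[0x1d..0x1e] <- [6c 2c]
D4: mem[0x11..0x16] <- [80 69 81 cd 22 a9]
D5: mem[0x01..0x08] <- [d2 fe 3f b5 6c 2c 8c 19]
query mem[0x03]=0x3f, mem[0x00]=0x6b, mem[0x16]=0xa9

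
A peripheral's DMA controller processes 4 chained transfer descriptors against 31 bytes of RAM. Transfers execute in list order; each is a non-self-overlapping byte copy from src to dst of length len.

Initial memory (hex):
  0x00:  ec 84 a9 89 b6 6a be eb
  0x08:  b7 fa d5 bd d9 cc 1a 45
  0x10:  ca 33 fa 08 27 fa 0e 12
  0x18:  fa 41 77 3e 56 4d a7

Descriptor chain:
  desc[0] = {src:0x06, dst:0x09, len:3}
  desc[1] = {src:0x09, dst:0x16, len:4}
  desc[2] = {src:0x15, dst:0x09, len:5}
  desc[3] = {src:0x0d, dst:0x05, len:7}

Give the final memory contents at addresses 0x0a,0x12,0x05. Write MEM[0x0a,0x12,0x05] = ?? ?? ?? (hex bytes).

  after D0: wrote 3B at 0x09 = beebb7
  after D1: wrote 4B at 0x16 = beebb7d9
  after D2: wrote 5B at 0x09 = fabeebb7d9
  after D3: wrote 7B at 0x05 = d91a45ca33fa08
query mem[0x0a]=0xfa, mem[0x12]=0xfa, mem[0x05]=0xd9

MEM[0x0a,0x12,0x05] = fa fa d9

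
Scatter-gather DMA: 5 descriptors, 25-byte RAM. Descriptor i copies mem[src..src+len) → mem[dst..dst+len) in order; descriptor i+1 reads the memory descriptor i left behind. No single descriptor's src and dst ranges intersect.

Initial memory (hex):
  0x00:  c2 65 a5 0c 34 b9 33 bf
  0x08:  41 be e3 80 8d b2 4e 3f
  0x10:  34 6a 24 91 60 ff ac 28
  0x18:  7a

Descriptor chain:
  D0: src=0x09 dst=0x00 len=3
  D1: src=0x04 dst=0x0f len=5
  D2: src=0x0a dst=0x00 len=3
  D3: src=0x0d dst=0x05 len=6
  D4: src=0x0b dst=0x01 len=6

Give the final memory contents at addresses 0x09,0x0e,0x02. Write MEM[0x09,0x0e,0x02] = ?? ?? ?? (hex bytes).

MEM[0x09,0x0e,0x02] = 33 4e 8d

[0] 0x09->0x00 len=3 : be e3 80
[1] 0x04->0x0f len=5 : 34 b9 33 bf 41
[2] 0x0a->0x00 len=3 : e3 80 8d
[3] 0x0d->0x05 len=6 : b2 4e 34 b9 33 bf
[4] 0x0b->0x01 len=6 : 80 8d b2 4e 34 b9
query mem[0x09]=0x33, mem[0x0e]=0x4e, mem[0x02]=0x8d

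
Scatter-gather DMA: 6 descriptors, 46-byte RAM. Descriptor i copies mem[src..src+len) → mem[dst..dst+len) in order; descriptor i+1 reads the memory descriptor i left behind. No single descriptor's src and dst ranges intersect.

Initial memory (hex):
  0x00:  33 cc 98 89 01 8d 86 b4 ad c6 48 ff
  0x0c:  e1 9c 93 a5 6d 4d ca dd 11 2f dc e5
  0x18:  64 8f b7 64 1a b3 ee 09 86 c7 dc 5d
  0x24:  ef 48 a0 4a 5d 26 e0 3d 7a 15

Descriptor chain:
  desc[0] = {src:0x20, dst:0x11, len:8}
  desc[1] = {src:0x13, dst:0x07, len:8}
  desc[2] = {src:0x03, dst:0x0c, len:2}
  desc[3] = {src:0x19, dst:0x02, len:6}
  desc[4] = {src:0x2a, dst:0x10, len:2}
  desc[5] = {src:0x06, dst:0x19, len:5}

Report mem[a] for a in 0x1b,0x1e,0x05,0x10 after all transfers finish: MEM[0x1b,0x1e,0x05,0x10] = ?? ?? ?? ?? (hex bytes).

MEM[0x1b,0x1e,0x05,0x10] = 5d ee 1a e0

D0: mem[0x11..0x18] <- [86 c7 dc 5d ef 48 a0 4a]
D1: mem[0x07..0x0e] <- [dc 5d ef 48 a0 4a 8f b7]
D2: mem[0x0c..0x0d] <- [89 01]
D3: mem[0x02..0x07] <- [8f b7 64 1a b3 ee]
D4: mem[0x10..0x11] <- [e0 3d]
D5: mem[0x19..0x1d] <- [b3 ee 5d ef 48]
query mem[0x1b]=0x5d, mem[0x1e]=0xee, mem[0x05]=0x1a, mem[0x10]=0xe0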